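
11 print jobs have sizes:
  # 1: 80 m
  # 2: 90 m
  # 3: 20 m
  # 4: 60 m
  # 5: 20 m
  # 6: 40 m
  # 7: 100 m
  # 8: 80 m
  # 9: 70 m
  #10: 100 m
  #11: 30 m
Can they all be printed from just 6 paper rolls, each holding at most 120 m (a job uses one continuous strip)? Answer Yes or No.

No

Total = 690 m; ⌈690/120⌉ = 6.
The bound of 6 does not rule out 6, but exhaustive search shows no assignment into 6 paper rolls of capacity 120 m exists — the minimum is 7.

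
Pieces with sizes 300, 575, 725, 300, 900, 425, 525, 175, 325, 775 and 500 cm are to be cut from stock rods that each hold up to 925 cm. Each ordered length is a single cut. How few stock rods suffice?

7

Total = 900 + 775 + 725 + 575 + 525 + 500 + 425 + 325 + 300 + 300 + 175 = 5525 cm.
Lower bound: ⌈5525/925⌉ = 6 stock rods.
A packing using 7 stock rods:
  stock rod 1: 900 = 900
  stock rod 2: 775 = 775
  stock rod 3: 725 + 175 = 900
  stock rod 4: 575 + 325 = 900
  stock rod 5: 525 + 300 = 825
  stock rod 6: 500 + 425 = 925
  stock rod 7: 300 = 300
No arrangement into 6 stock rods stays within capacity, so 7 is optimal.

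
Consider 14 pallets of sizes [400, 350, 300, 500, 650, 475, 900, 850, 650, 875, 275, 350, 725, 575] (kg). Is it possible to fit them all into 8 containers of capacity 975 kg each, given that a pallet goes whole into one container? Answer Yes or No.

Total = 7875 kg; ⌈7875/975⌉ = 9.
At least 9 containers are required, but only 8 are allowed.

No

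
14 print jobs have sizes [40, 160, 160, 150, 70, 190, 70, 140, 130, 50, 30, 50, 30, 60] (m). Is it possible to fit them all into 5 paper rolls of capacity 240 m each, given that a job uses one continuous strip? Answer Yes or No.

Total = 1330 m; ⌈1330/240⌉ = 6.
At least 6 paper rolls are required, but only 5 are allowed.

No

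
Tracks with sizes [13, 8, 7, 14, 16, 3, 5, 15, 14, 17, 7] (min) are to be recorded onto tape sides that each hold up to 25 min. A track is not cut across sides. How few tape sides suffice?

Total = 17 + 16 + 15 + 14 + 14 + 13 + 8 + 7 + 7 + 5 + 3 = 119 min.
Lower bound: ⌈119/25⌉ = 5 tape sides.
Also, 6 tracks each exceed 25/2 min, and no two of those can share a side, so at least 6 tape sides are needed.
A packing using 6 tape sides:
  side 1: 17 + 8 = 25
  side 2: 16 + 7 = 23
  side 3: 15 + 7 + 3 = 25
  side 4: 14 + 5 = 19
  side 5: 14 = 14
  side 6: 13 = 13
This matches the lower bound, so 6 is optimal.

6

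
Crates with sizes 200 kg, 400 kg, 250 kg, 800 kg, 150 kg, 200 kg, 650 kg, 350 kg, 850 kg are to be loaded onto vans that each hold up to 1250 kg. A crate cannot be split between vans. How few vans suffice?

4

Total = 850 + 800 + 650 + 400 + 350 + 250 + 200 + 200 + 150 = 3850 kg.
Lower bound: ⌈3850/1250⌉ = 4 vans.
A packing using 4 vans:
  van 1: 850 + 400 = 1250
  van 2: 800 + 350 = 1150
  van 3: 650 + 250 + 200 + 150 = 1250
  van 4: 200 = 200
This matches the lower bound, so 4 is optimal.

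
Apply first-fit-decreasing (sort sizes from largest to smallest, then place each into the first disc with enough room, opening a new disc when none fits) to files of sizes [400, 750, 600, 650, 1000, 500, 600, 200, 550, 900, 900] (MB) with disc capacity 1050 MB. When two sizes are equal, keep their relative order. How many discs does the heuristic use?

Sorted descending: 1000, 900, 900, 750, 650, 600, 600, 550, 500, 400, 200.
  1000 → disc 1 (new)  [load 1000/1050]
  900 → disc 2 (new)  [load 900/1050]
  900 → disc 3 (new)  [load 900/1050]
  750 → disc 4 (new)  [load 750/1050]
  650 → disc 5 (new)  [load 650/1050]
  600 → disc 6 (new)  [load 600/1050]
  600 → disc 7 (new)  [load 600/1050]
  550 → disc 8 (new)  [load 550/1050]
  500 → disc 8  [load 1050/1050]
  400 → disc 5  [load 1050/1050]
  200 → disc 4  [load 950/1050]
8 discs opened.

8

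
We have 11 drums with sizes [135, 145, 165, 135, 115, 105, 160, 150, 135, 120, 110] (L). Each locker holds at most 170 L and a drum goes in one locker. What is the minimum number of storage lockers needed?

11

Total = 165 + 160 + 150 + 145 + 135 + 135 + 135 + 120 + 115 + 110 + 105 = 1475 L.
Lower bound: ⌈1475/170⌉ = 9 storage lockers.
Also, 11 drums each exceed 85 L, and no two of those can share a locker, so at least 11 storage lockers are needed.
A packing using 11 storage lockers:
  locker 1: 165 = 165
  locker 2: 160 = 160
  locker 3: 150 = 150
  locker 4: 145 = 145
  locker 5: 135 = 135
  locker 6: 135 = 135
  locker 7: 135 = 135
  locker 8: 120 = 120
  locker 9: 115 = 115
  locker 10: 110 = 110
  locker 11: 105 = 105
This matches the lower bound, so 11 is optimal.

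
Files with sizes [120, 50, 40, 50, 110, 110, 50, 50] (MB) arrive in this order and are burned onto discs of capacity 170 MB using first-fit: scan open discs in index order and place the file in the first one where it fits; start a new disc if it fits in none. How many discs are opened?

4

  120 → disc 1 (new)  [load 120/170]
  50 → disc 1  [load 170/170]
  40 → disc 2 (new)  [load 40/170]
  50 → disc 2  [load 90/170]
  110 → disc 3 (new)  [load 110/170]
  110 → disc 4 (new)  [load 110/170]
  50 → disc 2  [load 140/170]
  50 → disc 3  [load 160/170]
4 discs opened.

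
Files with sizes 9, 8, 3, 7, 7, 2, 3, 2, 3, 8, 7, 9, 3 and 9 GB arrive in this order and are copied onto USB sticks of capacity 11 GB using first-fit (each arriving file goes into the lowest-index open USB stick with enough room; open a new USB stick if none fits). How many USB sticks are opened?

  9 → USB stick 1 (new)  [load 9/11]
  8 → USB stick 2 (new)  [load 8/11]
  3 → USB stick 2  [load 11/11]
  7 → USB stick 3 (new)  [load 7/11]
  7 → USB stick 4 (new)  [load 7/11]
  2 → USB stick 1  [load 11/11]
  3 → USB stick 3  [load 10/11]
  2 → USB stick 4  [load 9/11]
  3 → USB stick 5 (new)  [load 3/11]
  8 → USB stick 5  [load 11/11]
  7 → USB stick 6 (new)  [load 7/11]
  9 → USB stick 7 (new)  [load 9/11]
  3 → USB stick 6  [load 10/11]
  9 → USB stick 8 (new)  [load 9/11]
8 USB sticks opened.

8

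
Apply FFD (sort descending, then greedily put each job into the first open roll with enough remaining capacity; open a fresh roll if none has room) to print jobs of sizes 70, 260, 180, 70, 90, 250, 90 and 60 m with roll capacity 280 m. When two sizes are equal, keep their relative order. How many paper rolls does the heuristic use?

Sorted descending: 260, 250, 180, 90, 90, 70, 70, 60.
  260 → roll 1 (new)  [load 260/280]
  250 → roll 2 (new)  [load 250/280]
  180 → roll 3 (new)  [load 180/280]
  90 → roll 3  [load 270/280]
  90 → roll 4 (new)  [load 90/280]
  70 → roll 4  [load 160/280]
  70 → roll 4  [load 230/280]
  60 → roll 5 (new)  [load 60/280]
5 paper rolls opened.

5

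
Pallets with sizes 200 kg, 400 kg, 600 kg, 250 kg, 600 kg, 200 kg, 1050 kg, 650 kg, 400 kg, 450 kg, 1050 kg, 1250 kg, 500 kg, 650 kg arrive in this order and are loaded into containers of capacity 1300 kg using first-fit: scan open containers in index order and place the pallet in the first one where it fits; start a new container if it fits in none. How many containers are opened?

8

  200 → container 1 (new)  [load 200/1300]
  400 → container 1  [load 600/1300]
  600 → container 1  [load 1200/1300]
  250 → container 2 (new)  [load 250/1300]
  600 → container 2  [load 850/1300]
  200 → container 2  [load 1050/1300]
  1050 → container 3 (new)  [load 1050/1300]
  650 → container 4 (new)  [load 650/1300]
  400 → container 4  [load 1050/1300]
  450 → container 5 (new)  [load 450/1300]
  1050 → container 6 (new)  [load 1050/1300]
  1250 → container 7 (new)  [load 1250/1300]
  500 → container 5  [load 950/1300]
  650 → container 8 (new)  [load 650/1300]
8 containers opened.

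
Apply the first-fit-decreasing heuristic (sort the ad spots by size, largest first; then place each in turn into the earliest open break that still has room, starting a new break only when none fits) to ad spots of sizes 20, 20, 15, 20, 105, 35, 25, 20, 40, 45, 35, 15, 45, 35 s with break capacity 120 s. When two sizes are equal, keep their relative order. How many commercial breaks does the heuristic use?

Sorted descending: 105, 45, 45, 40, 35, 35, 35, 25, 20, 20, 20, 20, 15, 15.
  105 → break 1 (new)  [load 105/120]
  45 → break 2 (new)  [load 45/120]
  45 → break 2  [load 90/120]
  40 → break 3 (new)  [load 40/120]
  35 → break 3  [load 75/120]
  35 → break 3  [load 110/120]
  35 → break 4 (new)  [load 35/120]
  25 → break 2  [load 115/120]
  20 → break 4  [load 55/120]
  20 → break 4  [load 75/120]
  20 → break 4  [load 95/120]
  20 → break 4  [load 115/120]
  15 → break 1  [load 120/120]
  15 → break 5 (new)  [load 15/120]
5 commercial breaks opened.

5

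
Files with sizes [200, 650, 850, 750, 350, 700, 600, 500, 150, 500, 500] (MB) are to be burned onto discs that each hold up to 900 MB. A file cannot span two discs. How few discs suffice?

8

Total = 850 + 750 + 700 + 650 + 600 + 500 + 500 + 500 + 350 + 200 + 150 = 5750 MB.
Lower bound: ⌈5750/900⌉ = 7 discs.
Also, 8 files each exceed 450 MB, and no two of those can share a disc, so at least 8 discs are needed.
A packing using 8 discs:
  disc 1: 850 = 850
  disc 2: 750 + 150 = 900
  disc 3: 700 + 200 = 900
  disc 4: 650 = 650
  disc 5: 600 = 600
  disc 6: 500 + 350 = 850
  disc 7: 500 = 500
  disc 8: 500 = 500
This matches the lower bound, so 8 is optimal.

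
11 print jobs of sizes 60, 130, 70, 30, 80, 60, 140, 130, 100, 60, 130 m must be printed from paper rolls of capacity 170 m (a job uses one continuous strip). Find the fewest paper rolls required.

Total = 140 + 130 + 130 + 130 + 100 + 80 + 70 + 60 + 60 + 60 + 30 = 990 m.
Lower bound: ⌈990/170⌉ = 6 paper rolls.
A packing using 7 paper rolls:
  roll 1: 140 + 30 = 170
  roll 2: 130 = 130
  roll 3: 130 = 130
  roll 4: 130 = 130
  roll 5: 100 + 70 = 170
  roll 6: 80 + 60 = 140
  roll 7: 60 + 60 = 120
No arrangement into 6 paper rolls stays within capacity, so 7 is optimal.

7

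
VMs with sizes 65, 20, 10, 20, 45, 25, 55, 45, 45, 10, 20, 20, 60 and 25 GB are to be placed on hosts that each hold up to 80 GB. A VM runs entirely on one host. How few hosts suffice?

Total = 65 + 60 + 55 + 45 + 45 + 45 + 25 + 25 + 20 + 20 + 20 + 20 + 10 + 10 = 465 GB.
Lower bound: ⌈465/80⌉ = 6 hosts.
A packing using 7 hosts:
  host 1: 65 + 10 = 75
  host 2: 60 + 20 = 80
  host 3: 55 + 25 = 80
  host 4: 45 + 25 + 10 = 80
  host 5: 45 + 20 = 65
  host 6: 45 + 20 = 65
  host 7: 20 = 20
No arrangement into 6 hosts stays within capacity, so 7 is optimal.

7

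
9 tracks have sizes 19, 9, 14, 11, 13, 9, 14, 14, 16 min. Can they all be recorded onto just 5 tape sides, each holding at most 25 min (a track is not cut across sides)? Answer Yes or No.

No

Total = 119 min; ⌈119/25⌉ = 5.
6 tracks each exceed half the capacity and cannot share a side, forcing at least 6 tape sides.
At least 6 tape sides are required, but only 5 are allowed.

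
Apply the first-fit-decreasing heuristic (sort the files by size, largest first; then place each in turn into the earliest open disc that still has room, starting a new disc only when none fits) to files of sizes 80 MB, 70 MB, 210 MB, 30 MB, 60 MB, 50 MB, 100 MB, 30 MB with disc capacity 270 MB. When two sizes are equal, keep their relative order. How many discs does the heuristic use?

3

Sorted descending: 210, 100, 80, 70, 60, 50, 30, 30.
  210 → disc 1 (new)  [load 210/270]
  100 → disc 2 (new)  [load 100/270]
  80 → disc 2  [load 180/270]
  70 → disc 2  [load 250/270]
  60 → disc 1  [load 270/270]
  50 → disc 3 (new)  [load 50/270]
  30 → disc 3  [load 80/270]
  30 → disc 3  [load 110/270]
3 discs opened.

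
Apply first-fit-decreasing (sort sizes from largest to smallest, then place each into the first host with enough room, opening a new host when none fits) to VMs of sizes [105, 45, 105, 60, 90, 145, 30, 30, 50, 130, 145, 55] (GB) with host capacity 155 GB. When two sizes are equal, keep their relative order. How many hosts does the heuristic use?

7

Sorted descending: 145, 145, 130, 105, 105, 90, 60, 55, 50, 45, 30, 30.
  145 → host 1 (new)  [load 145/155]
  145 → host 2 (new)  [load 145/155]
  130 → host 3 (new)  [load 130/155]
  105 → host 4 (new)  [load 105/155]
  105 → host 5 (new)  [load 105/155]
  90 → host 6 (new)  [load 90/155]
  60 → host 6  [load 150/155]
  55 → host 7 (new)  [load 55/155]
  50 → host 4  [load 155/155]
  45 → host 5  [load 150/155]
  30 → host 7  [load 85/155]
  30 → host 7  [load 115/155]
7 hosts opened.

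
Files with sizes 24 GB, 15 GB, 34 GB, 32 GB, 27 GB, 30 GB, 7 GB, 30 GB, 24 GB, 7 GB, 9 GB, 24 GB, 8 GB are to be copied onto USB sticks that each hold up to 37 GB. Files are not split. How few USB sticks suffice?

Total = 34 + 32 + 30 + 30 + 27 + 24 + 24 + 24 + 15 + 9 + 8 + 7 + 7 = 271 GB.
Lower bound: ⌈271/37⌉ = 8 USB sticks.
A packing using 9 USB sticks:
  USB stick 1: 34 = 34
  USB stick 2: 32 = 32
  USB stick 3: 30 + 7 = 37
  USB stick 4: 30 + 7 = 37
  USB stick 5: 27 + 9 = 36
  USB stick 6: 24 + 8 = 32
  USB stick 7: 24 = 24
  USB stick 8: 24 = 24
  USB stick 9: 15 = 15
No arrangement into 8 USB sticks stays within capacity, so 9 is optimal.

9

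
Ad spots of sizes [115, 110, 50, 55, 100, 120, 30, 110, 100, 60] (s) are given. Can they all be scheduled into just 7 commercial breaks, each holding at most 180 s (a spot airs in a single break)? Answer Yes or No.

Yes

A valid assignment using 6 commercial breaks:
  break 1: 120 + 60 = 180
  break 2: 115 + 55 = 170
  break 3: 110 + 50 = 160
  break 4: 110 + 30 = 140
  break 5: 100 = 100
  break 6: 100 = 100
That uses only 6 ≤ 7, so 7 commercial breaks are enough.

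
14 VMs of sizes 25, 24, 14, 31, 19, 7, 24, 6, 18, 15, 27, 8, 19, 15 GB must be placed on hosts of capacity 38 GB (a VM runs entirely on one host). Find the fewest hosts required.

Total = 31 + 27 + 25 + 24 + 24 + 19 + 19 + 18 + 15 + 15 + 14 + 8 + 7 + 6 = 252 GB.
Lower bound: ⌈252/38⌉ = 7 hosts.
A packing using 8 hosts:
  host 1: 31 + 7 = 38
  host 2: 27 + 8 = 35
  host 3: 25 + 6 = 31
  host 4: 24 + 14 = 38
  host 5: 24 = 24
  host 6: 19 + 19 = 38
  host 7: 18 + 15 = 33
  host 8: 15 = 15
No arrangement into 7 hosts stays within capacity, so 8 is optimal.

8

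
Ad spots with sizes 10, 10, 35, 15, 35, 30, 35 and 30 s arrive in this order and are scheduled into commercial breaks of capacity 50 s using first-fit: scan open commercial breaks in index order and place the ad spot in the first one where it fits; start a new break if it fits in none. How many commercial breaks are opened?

6

  10 → break 1 (new)  [load 10/50]
  10 → break 1  [load 20/50]
  35 → break 2 (new)  [load 35/50]
  15 → break 1  [load 35/50]
  35 → break 3 (new)  [load 35/50]
  30 → break 4 (new)  [load 30/50]
  35 → break 5 (new)  [load 35/50]
  30 → break 6 (new)  [load 30/50]
6 commercial breaks opened.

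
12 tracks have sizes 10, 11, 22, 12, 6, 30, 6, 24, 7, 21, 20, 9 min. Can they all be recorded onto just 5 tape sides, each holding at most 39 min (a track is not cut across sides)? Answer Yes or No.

Yes

A valid assignment using 5 tape sides:
  side 1: 30 + 9 = 39
  side 2: 24 + 12 = 36
  side 3: 22 + 11 + 6 = 39
  side 4: 21 + 10 + 7 = 38
  side 5: 20 + 6 = 26
Every load is within 39 min, so 5 tape sides suffice.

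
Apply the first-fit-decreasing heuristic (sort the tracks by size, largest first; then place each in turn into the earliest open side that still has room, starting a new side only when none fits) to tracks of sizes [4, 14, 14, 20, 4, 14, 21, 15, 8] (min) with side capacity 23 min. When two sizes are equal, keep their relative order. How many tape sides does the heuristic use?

6

Sorted descending: 21, 20, 15, 14, 14, 14, 8, 4, 4.
  21 → side 1 (new)  [load 21/23]
  20 → side 2 (new)  [load 20/23]
  15 → side 3 (new)  [load 15/23]
  14 → side 4 (new)  [load 14/23]
  14 → side 5 (new)  [load 14/23]
  14 → side 6 (new)  [load 14/23]
  8 → side 3  [load 23/23]
  4 → side 4  [load 18/23]
  4 → side 4  [load 22/23]
6 tape sides opened.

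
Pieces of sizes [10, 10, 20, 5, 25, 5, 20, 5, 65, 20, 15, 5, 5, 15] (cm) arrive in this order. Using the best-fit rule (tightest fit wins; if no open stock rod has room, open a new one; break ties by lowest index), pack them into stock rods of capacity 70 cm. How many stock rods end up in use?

  10 → stock rod 1 (new)  [load 10/70]
  10 → stock rod 1  [load 20/70]
  20 → stock rod 1  [load 40/70]
  5 → stock rod 1  [load 45/70]
  25 → stock rod 1  [load 70/70]
  5 → stock rod 2 (new)  [load 5/70]
  20 → stock rod 2  [load 25/70]
  5 → stock rod 2  [load 30/70]
  65 → stock rod 3 (new)  [load 65/70]
  20 → stock rod 2  [load 50/70]
  15 → stock rod 2  [load 65/70]
  5 → stock rod 2  [load 70/70]
  5 → stock rod 3  [load 70/70]
  15 → stock rod 4 (new)  [load 15/70]
4 stock rods opened.

4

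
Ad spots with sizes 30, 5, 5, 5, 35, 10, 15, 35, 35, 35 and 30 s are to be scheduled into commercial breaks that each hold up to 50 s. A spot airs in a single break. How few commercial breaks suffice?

6

Total = 35 + 35 + 35 + 35 + 30 + 30 + 15 + 10 + 5 + 5 + 5 = 240 s.
Lower bound: ⌈240/50⌉ = 5 commercial breaks.
Also, 6 ad spots each exceed 25 s, and no two of those can share a break, so at least 6 commercial breaks are needed.
A packing using 6 commercial breaks:
  break 1: 35 + 15 = 50
  break 2: 35 + 10 + 5 = 50
  break 3: 35 + 5 + 5 = 45
  break 4: 35 = 35
  break 5: 30 = 30
  break 6: 30 = 30
This matches the lower bound, so 6 is optimal.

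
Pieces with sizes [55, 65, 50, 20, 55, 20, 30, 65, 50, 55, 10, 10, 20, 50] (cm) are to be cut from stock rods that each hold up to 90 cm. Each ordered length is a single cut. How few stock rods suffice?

8

Total = 65 + 65 + 55 + 55 + 55 + 50 + 50 + 50 + 30 + 20 + 20 + 20 + 10 + 10 = 555 cm.
Lower bound: ⌈555/90⌉ = 7 stock rods.
Also, 8 pieces each exceed 45 cm, and no two of those can share a stock rod, so at least 8 stock rods are needed.
A packing using 8 stock rods:
  stock rod 1: 65 + 20 = 85
  stock rod 2: 65 + 20 = 85
  stock rod 3: 55 + 30 = 85
  stock rod 4: 55 + 20 + 10 = 85
  stock rod 5: 55 + 10 = 65
  stock rod 6: 50 = 50
  stock rod 7: 50 = 50
  stock rod 8: 50 = 50
This matches the lower bound, so 8 is optimal.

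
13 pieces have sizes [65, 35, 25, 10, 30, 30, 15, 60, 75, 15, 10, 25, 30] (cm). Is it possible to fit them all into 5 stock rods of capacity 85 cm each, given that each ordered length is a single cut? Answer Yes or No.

Total = 425 cm; ⌈425/85⌉ = 5.
The bound of 5 does not rule out 5, but exhaustive search shows no assignment into 5 stock rods of capacity 85 cm exists — the minimum is 6.

No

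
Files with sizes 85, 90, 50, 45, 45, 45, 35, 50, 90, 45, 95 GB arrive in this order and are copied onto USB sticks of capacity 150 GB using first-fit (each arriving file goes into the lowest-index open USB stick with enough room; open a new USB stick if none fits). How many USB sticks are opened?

  85 → USB stick 1 (new)  [load 85/150]
  90 → USB stick 2 (new)  [load 90/150]
  50 → USB stick 1  [load 135/150]
  45 → USB stick 2  [load 135/150]
  45 → USB stick 3 (new)  [load 45/150]
  45 → USB stick 3  [load 90/150]
  35 → USB stick 3  [load 125/150]
  50 → USB stick 4 (new)  [load 50/150]
  90 → USB stick 4  [load 140/150]
  45 → USB stick 5 (new)  [load 45/150]
  95 → USB stick 5  [load 140/150]
5 USB sticks opened.

5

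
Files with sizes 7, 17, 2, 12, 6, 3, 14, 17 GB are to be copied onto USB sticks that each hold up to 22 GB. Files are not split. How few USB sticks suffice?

Total = 17 + 17 + 14 + 12 + 7 + 6 + 3 + 2 = 78 GB.
Lower bound: ⌈78/22⌉ = 4 USB sticks.
A packing using 4 USB sticks:
  USB stick 1: 17 + 3 + 2 = 22
  USB stick 2: 17 = 17
  USB stick 3: 14 + 7 = 21
  USB stick 4: 12 + 6 = 18
This matches the lower bound, so 4 is optimal.

4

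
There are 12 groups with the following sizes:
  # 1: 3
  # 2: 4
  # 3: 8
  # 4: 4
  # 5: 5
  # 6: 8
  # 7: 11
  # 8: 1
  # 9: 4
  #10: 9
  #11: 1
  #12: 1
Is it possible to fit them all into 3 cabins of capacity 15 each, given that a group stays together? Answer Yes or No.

No

Total = 59; ⌈59/15⌉ = 4.
At least 4 cabins are required, but only 3 are allowed.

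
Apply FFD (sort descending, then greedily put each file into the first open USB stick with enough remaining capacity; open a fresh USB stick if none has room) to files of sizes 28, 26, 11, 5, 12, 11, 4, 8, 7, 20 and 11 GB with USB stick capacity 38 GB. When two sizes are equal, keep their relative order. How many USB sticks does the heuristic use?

4

Sorted descending: 28, 26, 20, 12, 11, 11, 11, 8, 7, 5, 4.
  28 → USB stick 1 (new)  [load 28/38]
  26 → USB stick 2 (new)  [load 26/38]
  20 → USB stick 3 (new)  [load 20/38]
  12 → USB stick 2  [load 38/38]
  11 → USB stick 3  [load 31/38]
  11 → USB stick 4 (new)  [load 11/38]
  11 → USB stick 4  [load 22/38]
  8 → USB stick 1  [load 36/38]
  7 → USB stick 3  [load 38/38]
  5 → USB stick 4  [load 27/38]
  4 → USB stick 4  [load 31/38]
4 USB sticks opened.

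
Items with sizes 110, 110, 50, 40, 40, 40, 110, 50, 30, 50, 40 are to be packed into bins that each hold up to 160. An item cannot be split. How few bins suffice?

5

Total = 110 + 110 + 110 + 50 + 50 + 50 + 40 + 40 + 40 + 40 + 30 = 670.
Lower bound: ⌈670/160⌉ = 5 bins.
A packing using 5 bins:
  bin 1: 110 + 50 = 160
  bin 2: 110 + 50 = 160
  bin 3: 110 + 50 = 160
  bin 4: 40 + 40 + 40 + 40 = 160
  bin 5: 30 = 30
This matches the lower bound, so 5 is optimal.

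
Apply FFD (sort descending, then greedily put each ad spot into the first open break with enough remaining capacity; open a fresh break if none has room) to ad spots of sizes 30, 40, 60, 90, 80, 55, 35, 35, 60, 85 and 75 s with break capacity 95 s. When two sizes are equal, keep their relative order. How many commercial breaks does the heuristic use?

8

Sorted descending: 90, 85, 80, 75, 60, 60, 55, 40, 35, 35, 30.
  90 → break 1 (new)  [load 90/95]
  85 → break 2 (new)  [load 85/95]
  80 → break 3 (new)  [load 80/95]
  75 → break 4 (new)  [load 75/95]
  60 → break 5 (new)  [load 60/95]
  60 → break 6 (new)  [load 60/95]
  55 → break 7 (new)  [load 55/95]
  40 → break 7  [load 95/95]
  35 → break 5  [load 95/95]
  35 → break 6  [load 95/95]
  30 → break 8 (new)  [load 30/95]
8 commercial breaks opened.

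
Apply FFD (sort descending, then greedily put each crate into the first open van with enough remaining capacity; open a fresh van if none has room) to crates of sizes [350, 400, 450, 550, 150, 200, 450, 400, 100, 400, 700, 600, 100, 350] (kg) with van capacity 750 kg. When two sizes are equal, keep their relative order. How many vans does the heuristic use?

8

Sorted descending: 700, 600, 550, 450, 450, 400, 400, 400, 350, 350, 200, 150, 100, 100.
  700 → van 1 (new)  [load 700/750]
  600 → van 2 (new)  [load 600/750]
  550 → van 3 (new)  [load 550/750]
  450 → van 4 (new)  [load 450/750]
  450 → van 5 (new)  [load 450/750]
  400 → van 6 (new)  [load 400/750]
  400 → van 7 (new)  [load 400/750]
  400 → van 8 (new)  [load 400/750]
  350 → van 6  [load 750/750]
  350 → van 7  [load 750/750]
  200 → van 3  [load 750/750]
  150 → van 2  [load 750/750]
  100 → van 4  [load 550/750]
  100 → van 4  [load 650/750]
8 vans opened.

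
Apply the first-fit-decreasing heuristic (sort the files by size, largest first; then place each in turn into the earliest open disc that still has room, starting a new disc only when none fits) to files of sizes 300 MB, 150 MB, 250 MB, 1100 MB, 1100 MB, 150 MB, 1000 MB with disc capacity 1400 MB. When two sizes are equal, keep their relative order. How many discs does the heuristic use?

Sorted descending: 1100, 1100, 1000, 300, 250, 150, 150.
  1100 → disc 1 (new)  [load 1100/1400]
  1100 → disc 2 (new)  [load 1100/1400]
  1000 → disc 3 (new)  [load 1000/1400]
  300 → disc 1  [load 1400/1400]
  250 → disc 2  [load 1350/1400]
  150 → disc 3  [load 1150/1400]
  150 → disc 3  [load 1300/1400]
3 discs opened.

3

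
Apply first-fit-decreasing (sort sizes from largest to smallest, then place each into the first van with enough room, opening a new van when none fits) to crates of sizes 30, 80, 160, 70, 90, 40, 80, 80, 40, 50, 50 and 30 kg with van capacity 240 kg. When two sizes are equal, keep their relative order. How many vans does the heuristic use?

4

Sorted descending: 160, 90, 80, 80, 80, 70, 50, 50, 40, 40, 30, 30.
  160 → van 1 (new)  [load 160/240]
  90 → van 2 (new)  [load 90/240]
  80 → van 1  [load 240/240]
  80 → van 2  [load 170/240]
  80 → van 3 (new)  [load 80/240]
  70 → van 2  [load 240/240]
  50 → van 3  [load 130/240]
  50 → van 3  [load 180/240]
  40 → van 3  [load 220/240]
  40 → van 4 (new)  [load 40/240]
  30 → van 4  [load 70/240]
  30 → van 4  [load 100/240]
4 vans opened.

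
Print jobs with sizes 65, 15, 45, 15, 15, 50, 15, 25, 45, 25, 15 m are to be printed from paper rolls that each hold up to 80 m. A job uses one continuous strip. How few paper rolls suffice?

Total = 65 + 50 + 45 + 45 + 25 + 25 + 15 + 15 + 15 + 15 + 15 = 330 m.
Lower bound: ⌈330/80⌉ = 5 paper rolls.
A packing using 5 paper rolls:
  roll 1: 65 + 15 = 80
  roll 2: 50 + 25 = 75
  roll 3: 45 + 25 = 70
  roll 4: 45 + 15 + 15 = 75
  roll 5: 15 + 15 = 30
This matches the lower bound, so 5 is optimal.

5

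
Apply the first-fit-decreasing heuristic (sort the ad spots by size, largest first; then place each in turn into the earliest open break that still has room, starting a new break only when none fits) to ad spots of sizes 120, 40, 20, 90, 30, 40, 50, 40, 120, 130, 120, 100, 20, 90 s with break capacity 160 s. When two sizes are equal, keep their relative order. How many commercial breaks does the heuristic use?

7

Sorted descending: 130, 120, 120, 120, 100, 90, 90, 50, 40, 40, 40, 30, 20, 20.
  130 → break 1 (new)  [load 130/160]
  120 → break 2 (new)  [load 120/160]
  120 → break 3 (new)  [load 120/160]
  120 → break 4 (new)  [load 120/160]
  100 → break 5 (new)  [load 100/160]
  90 → break 6 (new)  [load 90/160]
  90 → break 7 (new)  [load 90/160]
  50 → break 5  [load 150/160]
  40 → break 2  [load 160/160]
  40 → break 3  [load 160/160]
  40 → break 4  [load 160/160]
  30 → break 1  [load 160/160]
  20 → break 6  [load 110/160]
  20 → break 6  [load 130/160]
7 commercial breaks opened.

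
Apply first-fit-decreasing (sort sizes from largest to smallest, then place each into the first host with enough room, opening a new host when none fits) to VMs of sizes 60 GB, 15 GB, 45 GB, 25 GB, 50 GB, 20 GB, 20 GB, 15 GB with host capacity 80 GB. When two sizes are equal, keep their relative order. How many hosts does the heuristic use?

Sorted descending: 60, 50, 45, 25, 20, 20, 15, 15.
  60 → host 1 (new)  [load 60/80]
  50 → host 2 (new)  [load 50/80]
  45 → host 3 (new)  [load 45/80]
  25 → host 2  [load 75/80]
  20 → host 1  [load 80/80]
  20 → host 3  [load 65/80]
  15 → host 3  [load 80/80]
  15 → host 4 (new)  [load 15/80]
4 hosts opened.

4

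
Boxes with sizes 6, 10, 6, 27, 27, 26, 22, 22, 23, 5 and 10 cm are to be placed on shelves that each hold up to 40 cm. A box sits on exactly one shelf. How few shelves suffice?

Total = 27 + 27 + 26 + 23 + 22 + 22 + 10 + 10 + 6 + 6 + 5 = 184 cm.
Lower bound: ⌈184/40⌉ = 5 shelves.
Also, 6 boxes each exceed 20 cm, and no two of those can share a shelf, so at least 6 shelves are needed.
A packing using 6 shelves:
  shelf 1: 27 + 10 = 37
  shelf 2: 27 + 10 = 37
  shelf 3: 26 + 6 + 6 = 38
  shelf 4: 23 + 5 = 28
  shelf 5: 22 = 22
  shelf 6: 22 = 22
This matches the lower bound, so 6 is optimal.

6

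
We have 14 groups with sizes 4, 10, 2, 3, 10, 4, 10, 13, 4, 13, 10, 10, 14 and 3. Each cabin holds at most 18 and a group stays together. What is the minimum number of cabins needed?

8

Total = 14 + 13 + 13 + 10 + 10 + 10 + 10 + 10 + 4 + 4 + 4 + 3 + 3 + 2 = 110.
Lower bound: ⌈110/18⌉ = 7 cabins.
Also, 8 groups each exceed 9, and no two of those can share a cabin, so at least 8 cabins are needed.
A packing using 8 cabins:
  cabin 1: 14 + 4 = 18
  cabin 2: 13 + 4 = 17
  cabin 3: 13 + 4 = 17
  cabin 4: 10 + 3 + 3 + 2 = 18
  cabin 5: 10 = 10
  cabin 6: 10 = 10
  cabin 7: 10 = 10
  cabin 8: 10 = 10
This matches the lower bound, so 8 is optimal.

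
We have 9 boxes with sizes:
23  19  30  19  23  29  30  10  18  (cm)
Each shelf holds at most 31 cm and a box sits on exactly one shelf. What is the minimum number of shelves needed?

Total = 30 + 30 + 29 + 23 + 23 + 19 + 19 + 18 + 10 = 201 cm.
Lower bound: ⌈201/31⌉ = 7 shelves.
Also, 8 boxes each exceed 31/2 cm, and no two of those can share a shelf, so at least 8 shelves are needed.
A packing using 8 shelves:
  shelf 1: 30 = 30
  shelf 2: 30 = 30
  shelf 3: 29 = 29
  shelf 4: 23 = 23
  shelf 5: 23 = 23
  shelf 6: 19 + 10 = 29
  shelf 7: 19 = 19
  shelf 8: 18 = 18
This matches the lower bound, so 8 is optimal.

8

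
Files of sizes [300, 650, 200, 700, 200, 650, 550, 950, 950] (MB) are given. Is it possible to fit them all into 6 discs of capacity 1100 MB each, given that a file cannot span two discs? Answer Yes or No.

Yes

A valid assignment using 6 discs:
  disc 1: 950 = 950
  disc 2: 950 = 950
  disc 3: 700 + 300 = 1000
  disc 4: 650 + 200 + 200 = 1050
  disc 5: 650 = 650
  disc 6: 550 = 550
Every load is within 1100 MB, so 6 discs suffice.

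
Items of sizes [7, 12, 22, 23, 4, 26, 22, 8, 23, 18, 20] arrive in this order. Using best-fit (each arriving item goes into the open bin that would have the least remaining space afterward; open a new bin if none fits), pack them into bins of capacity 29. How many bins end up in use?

  7 → bin 1 (new)  [load 7/29]
  12 → bin 1  [load 19/29]
  22 → bin 2 (new)  [load 22/29]
  23 → bin 3 (new)  [load 23/29]
  4 → bin 3  [load 27/29]
  26 → bin 4 (new)  [load 26/29]
  22 → bin 5 (new)  [load 22/29]
  8 → bin 1  [load 27/29]
  23 → bin 6 (new)  [load 23/29]
  18 → bin 7 (new)  [load 18/29]
  20 → bin 8 (new)  [load 20/29]
8 bins opened.

8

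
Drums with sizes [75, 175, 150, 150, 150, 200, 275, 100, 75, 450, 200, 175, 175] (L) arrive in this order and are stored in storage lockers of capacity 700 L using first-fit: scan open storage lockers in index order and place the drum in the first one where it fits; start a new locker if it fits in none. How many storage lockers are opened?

  75 → locker 1 (new)  [load 75/700]
  175 → locker 1  [load 250/700]
  150 → locker 1  [load 400/700]
  150 → locker 1  [load 550/700]
  150 → locker 1  [load 700/700]
  200 → locker 2 (new)  [load 200/700]
  275 → locker 2  [load 475/700]
  100 → locker 2  [load 575/700]
  75 → locker 2  [load 650/700]
  450 → locker 3 (new)  [load 450/700]
  200 → locker 3  [load 650/700]
  175 → locker 4 (new)  [load 175/700]
  175 → locker 4  [load 350/700]
4 storage lockers opened.

4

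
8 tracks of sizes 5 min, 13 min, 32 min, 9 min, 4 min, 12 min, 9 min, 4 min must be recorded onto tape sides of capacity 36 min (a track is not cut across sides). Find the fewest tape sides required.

Total = 32 + 13 + 12 + 9 + 9 + 5 + 4 + 4 = 88 min.
Lower bound: ⌈88/36⌉ = 3 tape sides.
A packing using 3 tape sides:
  side 1: 32 + 4 = 36
  side 2: 13 + 12 + 9 = 34
  side 3: 9 + 5 + 4 = 18
This matches the lower bound, so 3 is optimal.

3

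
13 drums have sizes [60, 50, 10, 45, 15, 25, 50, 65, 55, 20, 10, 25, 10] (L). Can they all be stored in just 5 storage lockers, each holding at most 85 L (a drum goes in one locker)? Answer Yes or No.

Total = 440 L; ⌈440/85⌉ = 6.
At least 6 storage lockers are required, but only 5 are allowed.

No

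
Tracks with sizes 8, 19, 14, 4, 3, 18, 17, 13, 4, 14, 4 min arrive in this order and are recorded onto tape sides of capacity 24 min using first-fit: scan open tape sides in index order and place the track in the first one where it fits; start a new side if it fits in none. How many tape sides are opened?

  8 → side 1 (new)  [load 8/24]
  19 → side 2 (new)  [load 19/24]
  14 → side 1  [load 22/24]
  4 → side 2  [load 23/24]
  3 → side 3 (new)  [load 3/24]
  18 → side 3  [load 21/24]
  17 → side 4 (new)  [load 17/24]
  13 → side 5 (new)  [load 13/24]
  4 → side 4  [load 21/24]
  14 → side 6 (new)  [load 14/24]
  4 → side 5  [load 17/24]
6 tape sides opened.

6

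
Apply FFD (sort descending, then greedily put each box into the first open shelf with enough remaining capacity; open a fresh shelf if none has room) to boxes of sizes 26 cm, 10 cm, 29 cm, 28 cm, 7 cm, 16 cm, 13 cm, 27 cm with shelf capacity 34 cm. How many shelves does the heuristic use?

Sorted descending: 29, 28, 27, 26, 16, 13, 10, 7.
  29 → shelf 1 (new)  [load 29/34]
  28 → shelf 2 (new)  [load 28/34]
  27 → shelf 3 (new)  [load 27/34]
  26 → shelf 4 (new)  [load 26/34]
  16 → shelf 5 (new)  [load 16/34]
  13 → shelf 5  [load 29/34]
  10 → shelf 6 (new)  [load 10/34]
  7 → shelf 3  [load 34/34]
6 shelves opened.

6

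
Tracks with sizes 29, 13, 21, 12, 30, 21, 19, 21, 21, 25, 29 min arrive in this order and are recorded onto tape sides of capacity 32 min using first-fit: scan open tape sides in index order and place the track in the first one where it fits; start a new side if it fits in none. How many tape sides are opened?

10

  29 → side 1 (new)  [load 29/32]
  13 → side 2 (new)  [load 13/32]
  21 → side 3 (new)  [load 21/32]
  12 → side 2  [load 25/32]
  30 → side 4 (new)  [load 30/32]
  21 → side 5 (new)  [load 21/32]
  19 → side 6 (new)  [load 19/32]
  21 → side 7 (new)  [load 21/32]
  21 → side 8 (new)  [load 21/32]
  25 → side 9 (new)  [load 25/32]
  29 → side 10 (new)  [load 29/32]
10 tape sides opened.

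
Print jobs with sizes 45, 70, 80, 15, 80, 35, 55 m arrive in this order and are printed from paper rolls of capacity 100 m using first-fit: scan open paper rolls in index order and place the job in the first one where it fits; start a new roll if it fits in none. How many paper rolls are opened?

5

  45 → roll 1 (new)  [load 45/100]
  70 → roll 2 (new)  [load 70/100]
  80 → roll 3 (new)  [load 80/100]
  15 → roll 1  [load 60/100]
  80 → roll 4 (new)  [load 80/100]
  35 → roll 1  [load 95/100]
  55 → roll 5 (new)  [load 55/100]
5 paper rolls opened.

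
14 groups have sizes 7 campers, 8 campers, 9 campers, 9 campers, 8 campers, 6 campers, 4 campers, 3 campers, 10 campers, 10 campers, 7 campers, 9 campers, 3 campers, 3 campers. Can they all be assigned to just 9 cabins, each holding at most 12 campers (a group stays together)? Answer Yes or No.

No

Total = 96 campers; ⌈96/12⌉ = 8.
9 groups each exceed half the capacity and cannot share a cabin, forcing at least 9 cabins.
The bound of 9 does not rule out 9, but exhaustive search shows no assignment into 9 cabins of capacity 12 campers exists — the minimum is 10.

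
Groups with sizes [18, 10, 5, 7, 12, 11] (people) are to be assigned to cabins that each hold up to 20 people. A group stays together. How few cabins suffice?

Total = 18 + 12 + 11 + 10 + 7 + 5 = 63 people.
Lower bound: ⌈63/20⌉ = 4 cabins.
A packing using 4 cabins:
  cabin 1: 18 = 18
  cabin 2: 12 + 7 = 19
  cabin 3: 11 + 5 = 16
  cabin 4: 10 = 10
This matches the lower bound, so 4 is optimal.

4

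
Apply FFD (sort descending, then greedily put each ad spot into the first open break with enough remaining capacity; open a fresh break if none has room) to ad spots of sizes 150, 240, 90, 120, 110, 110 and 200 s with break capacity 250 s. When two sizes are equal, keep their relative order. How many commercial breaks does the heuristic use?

5

Sorted descending: 240, 200, 150, 120, 110, 110, 90.
  240 → break 1 (new)  [load 240/250]
  200 → break 2 (new)  [load 200/250]
  150 → break 3 (new)  [load 150/250]
  120 → break 4 (new)  [load 120/250]
  110 → break 4  [load 230/250]
  110 → break 5 (new)  [load 110/250]
  90 → break 3  [load 240/250]
5 commercial breaks opened.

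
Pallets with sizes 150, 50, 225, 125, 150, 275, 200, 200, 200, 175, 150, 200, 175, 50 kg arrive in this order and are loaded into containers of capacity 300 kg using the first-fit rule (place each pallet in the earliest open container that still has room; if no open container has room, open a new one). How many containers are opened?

  150 → container 1 (new)  [load 150/300]
  50 → container 1  [load 200/300]
  225 → container 2 (new)  [load 225/300]
  125 → container 3 (new)  [load 125/300]
  150 → container 3  [load 275/300]
  275 → container 4 (new)  [load 275/300]
  200 → container 5 (new)  [load 200/300]
  200 → container 6 (new)  [load 200/300]
  200 → container 7 (new)  [load 200/300]
  175 → container 8 (new)  [load 175/300]
  150 → container 9 (new)  [load 150/300]
  200 → container 10 (new)  [load 200/300]
  175 → container 11 (new)  [load 175/300]
  50 → container 1  [load 250/300]
11 containers opened.

11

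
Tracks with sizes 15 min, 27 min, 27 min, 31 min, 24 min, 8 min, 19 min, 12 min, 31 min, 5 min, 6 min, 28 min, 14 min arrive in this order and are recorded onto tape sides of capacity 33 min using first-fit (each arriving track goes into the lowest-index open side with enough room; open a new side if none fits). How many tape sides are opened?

  15 → side 1 (new)  [load 15/33]
  27 → side 2 (new)  [load 27/33]
  27 → side 3 (new)  [load 27/33]
  31 → side 4 (new)  [load 31/33]
  24 → side 5 (new)  [load 24/33]
  8 → side 1  [load 23/33]
  19 → side 6 (new)  [load 19/33]
  12 → side 6  [load 31/33]
  31 → side 7 (new)  [load 31/33]
  5 → side 1  [load 28/33]
  6 → side 2  [load 33/33]
  28 → side 8 (new)  [load 28/33]
  14 → side 9 (new)  [load 14/33]
9 tape sides opened.

9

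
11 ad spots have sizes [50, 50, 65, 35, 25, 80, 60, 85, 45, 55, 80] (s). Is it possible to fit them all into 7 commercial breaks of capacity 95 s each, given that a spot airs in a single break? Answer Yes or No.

Total = 630 s; ⌈630/95⌉ = 7.
8 ad spots each exceed half the capacity and cannot share a break, forcing at least 8 commercial breaks.
At least 8 commercial breaks are required, but only 7 are allowed.

No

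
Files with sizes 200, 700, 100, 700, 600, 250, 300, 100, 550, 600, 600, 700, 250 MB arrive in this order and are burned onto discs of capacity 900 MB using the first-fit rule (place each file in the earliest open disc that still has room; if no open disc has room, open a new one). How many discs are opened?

7

  200 → disc 1 (new)  [load 200/900]
  700 → disc 1  [load 900/900]
  100 → disc 2 (new)  [load 100/900]
  700 → disc 2  [load 800/900]
  600 → disc 3 (new)  [load 600/900]
  250 → disc 3  [load 850/900]
  300 → disc 4 (new)  [load 300/900]
  100 → disc 2  [load 900/900]
  550 → disc 4  [load 850/900]
  600 → disc 5 (new)  [load 600/900]
  600 → disc 6 (new)  [load 600/900]
  700 → disc 7 (new)  [load 700/900]
  250 → disc 5  [load 850/900]
7 discs opened.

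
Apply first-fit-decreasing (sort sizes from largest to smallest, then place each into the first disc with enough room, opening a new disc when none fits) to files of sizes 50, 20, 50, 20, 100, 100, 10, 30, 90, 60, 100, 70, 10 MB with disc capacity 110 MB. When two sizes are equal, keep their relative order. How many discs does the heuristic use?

7

Sorted descending: 100, 100, 100, 90, 70, 60, 50, 50, 30, 20, 20, 10, 10.
  100 → disc 1 (new)  [load 100/110]
  100 → disc 2 (new)  [load 100/110]
  100 → disc 3 (new)  [load 100/110]
  90 → disc 4 (new)  [load 90/110]
  70 → disc 5 (new)  [load 70/110]
  60 → disc 6 (new)  [load 60/110]
  50 → disc 6  [load 110/110]
  50 → disc 7 (new)  [load 50/110]
  30 → disc 5  [load 100/110]
  20 → disc 4  [load 110/110]
  20 → disc 7  [load 70/110]
  10 → disc 1  [load 110/110]
  10 → disc 2  [load 110/110]
7 discs opened.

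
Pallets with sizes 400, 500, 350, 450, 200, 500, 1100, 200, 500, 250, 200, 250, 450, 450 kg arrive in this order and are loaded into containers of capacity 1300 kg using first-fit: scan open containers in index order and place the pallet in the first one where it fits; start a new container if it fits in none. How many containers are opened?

5

  400 → container 1 (new)  [load 400/1300]
  500 → container 1  [load 900/1300]
  350 → container 1  [load 1250/1300]
  450 → container 2 (new)  [load 450/1300]
  200 → container 2  [load 650/1300]
  500 → container 2  [load 1150/1300]
  1100 → container 3 (new)  [load 1100/1300]
  200 → container 3  [load 1300/1300]
  500 → container 4 (new)  [load 500/1300]
  250 → container 4  [load 750/1300]
  200 → container 4  [load 950/1300]
  250 → container 4  [load 1200/1300]
  450 → container 5 (new)  [load 450/1300]
  450 → container 5  [load 900/1300]
5 containers opened.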